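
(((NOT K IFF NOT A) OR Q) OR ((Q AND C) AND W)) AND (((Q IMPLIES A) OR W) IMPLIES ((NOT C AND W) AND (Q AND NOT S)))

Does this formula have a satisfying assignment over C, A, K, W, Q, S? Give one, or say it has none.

C=T; A=F; K=F; W=F; Q=T; S=T

  ((NOT K IFF NOT A) OR Q) OR ((Q AND C) AND W) = True
    (NOT K IFF NOT A) OR Q = True
      NOT K IFF NOT A = True
        NOT K = True
        NOT A = True
    (Q AND C) AND W = False
      Q AND C = True
  ((Q IMPLIES A) OR W) IMPLIES ((NOT C AND W) AND (Q AND NOT S)) = True
    (Q IMPLIES A) OR W = False
      Q IMPLIES A = False
    (NOT C AND W) AND (Q AND NOT S) = False
      NOT C AND W = False
        NOT C = False
      Q AND NOT S = False
        NOT S = False
Both conjuncts True, so the formula holds.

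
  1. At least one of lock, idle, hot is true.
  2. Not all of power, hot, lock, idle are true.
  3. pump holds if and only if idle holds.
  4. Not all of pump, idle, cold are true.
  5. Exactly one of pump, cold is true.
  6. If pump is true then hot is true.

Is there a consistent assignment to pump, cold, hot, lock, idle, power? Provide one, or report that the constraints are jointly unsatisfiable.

pump = False, cold = True, hot = True, lock = False, idle = False, power = False

  (1) {lock, idle, hot}: 1 true — at least one ✓
  (2) {power, hot, lock, idle}: 1/4 true — not all ✓
  (3) pump=F, idle=F — same ✓
  (4) {pump, idle, cold}: 1/3 true — not all ✓
  (5) {pump, cold}: 1 true — exactly one ✓
  (6) pump=F ⇒ hot: vacuous ✓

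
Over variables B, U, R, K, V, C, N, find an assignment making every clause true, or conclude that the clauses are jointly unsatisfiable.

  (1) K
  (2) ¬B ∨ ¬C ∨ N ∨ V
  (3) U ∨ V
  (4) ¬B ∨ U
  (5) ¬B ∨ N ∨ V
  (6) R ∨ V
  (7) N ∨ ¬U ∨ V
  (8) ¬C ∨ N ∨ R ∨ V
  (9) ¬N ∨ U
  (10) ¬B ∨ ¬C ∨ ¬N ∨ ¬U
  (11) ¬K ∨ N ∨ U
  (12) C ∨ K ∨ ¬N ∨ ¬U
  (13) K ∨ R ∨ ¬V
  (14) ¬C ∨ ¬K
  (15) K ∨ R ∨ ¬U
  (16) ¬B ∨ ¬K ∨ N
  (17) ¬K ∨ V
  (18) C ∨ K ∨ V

Unit clause (K) forces K = True.
In (¬C ∨ ¬K) only ¬C is left, so C = False.
In (¬K ∨ V) only V is left, so V = True.
Set B = False.
Try U = False:
  (¬N ∨ U) forces N = False.
  clause (¬K ∨ N ∨ U) is falsified — backtrack.
So U = True.
Set R = True.
Set N = False.
All clauses satisfied.

B=F, U=T, R=T, K=T, V=T, C=F, N=F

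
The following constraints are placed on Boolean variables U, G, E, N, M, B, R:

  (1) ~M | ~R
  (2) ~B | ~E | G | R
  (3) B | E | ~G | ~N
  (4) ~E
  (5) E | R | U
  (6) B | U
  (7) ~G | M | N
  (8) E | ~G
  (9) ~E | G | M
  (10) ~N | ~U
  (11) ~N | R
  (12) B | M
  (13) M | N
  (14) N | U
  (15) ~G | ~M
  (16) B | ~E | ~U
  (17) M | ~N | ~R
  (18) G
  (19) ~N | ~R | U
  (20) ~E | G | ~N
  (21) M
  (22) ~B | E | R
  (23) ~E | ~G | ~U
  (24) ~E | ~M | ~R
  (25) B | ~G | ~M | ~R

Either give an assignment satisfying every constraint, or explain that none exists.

Case G = True:
  (~E) forces E = False.
  Clause (E | ~G) is falsified — contradiction.
Case G = False:
  Clause (G) is falsified — contradiction.
Both cases fail, so the formula is unsatisfiable.

UNSATISFIABLE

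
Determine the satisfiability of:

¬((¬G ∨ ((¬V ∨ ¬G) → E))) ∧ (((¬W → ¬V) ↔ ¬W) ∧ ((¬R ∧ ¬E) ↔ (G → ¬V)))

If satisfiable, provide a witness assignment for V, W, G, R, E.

V = False; W = False; G = True; R = False; E = False

  ¬((¬G ∨ ((¬V ∨ ¬G) → E))) = True
    ¬G ∨ ((¬V ∨ ¬G) → E) = False
      ¬G = False
      (¬V ∨ ¬G) → E = False
        ¬V ∨ ¬G = True
          ¬V = True
          ¬G = False
  ((¬W → ¬V) ↔ ¬W) ∧ ((¬R ∧ ¬E) ↔ (G → ¬V)) = True
    (¬W → ¬V) ↔ ¬W = True
      ¬W → ¬V = True
        ¬W = True
        ¬V = True
      ¬W = True
    (¬R ∧ ¬E) ↔ (G → ¬V) = True
      ¬R ∧ ¬E = True
        ¬R = True
        ¬E = True
      G → ¬V = True
        ¬V = True
Both conjuncts True, so the formula holds.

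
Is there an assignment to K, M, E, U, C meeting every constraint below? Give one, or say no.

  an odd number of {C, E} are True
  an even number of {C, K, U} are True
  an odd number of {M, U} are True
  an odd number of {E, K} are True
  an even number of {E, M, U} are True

K = False, M = True, E = True, U = False, C = False

{C, E}: 1 true → odd ✓
{C, K, U}: 0 true → even ✓
{M, U}: 1 true → odd ✓
{E, K}: 1 true → odd ✓
{E, M, U}: 2 true → even ✓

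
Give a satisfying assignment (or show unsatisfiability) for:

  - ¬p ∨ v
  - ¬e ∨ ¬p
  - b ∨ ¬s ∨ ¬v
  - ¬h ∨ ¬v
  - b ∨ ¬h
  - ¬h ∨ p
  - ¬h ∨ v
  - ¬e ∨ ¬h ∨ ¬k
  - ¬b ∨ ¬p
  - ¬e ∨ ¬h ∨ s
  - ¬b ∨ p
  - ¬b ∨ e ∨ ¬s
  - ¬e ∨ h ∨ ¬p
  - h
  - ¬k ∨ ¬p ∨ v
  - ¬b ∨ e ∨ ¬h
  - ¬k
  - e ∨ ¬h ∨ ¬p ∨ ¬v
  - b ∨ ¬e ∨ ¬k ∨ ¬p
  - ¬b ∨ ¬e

Unsatisfiable — no assignment works.

Case h = True:
  (¬h ∨ ¬v) forces v = False.
  Clause (¬h ∨ v) is falsified — contradiction.
Case h = False:
  Clause (h) is falsified — contradiction.
Both cases fail, so the formula is unsatisfiable.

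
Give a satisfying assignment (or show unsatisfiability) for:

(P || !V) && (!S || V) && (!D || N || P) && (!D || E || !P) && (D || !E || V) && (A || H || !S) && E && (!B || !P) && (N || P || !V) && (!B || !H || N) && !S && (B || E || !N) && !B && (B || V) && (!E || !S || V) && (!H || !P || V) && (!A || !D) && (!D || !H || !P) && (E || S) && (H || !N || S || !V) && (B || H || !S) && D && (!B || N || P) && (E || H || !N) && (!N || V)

B = False, P = True, S = False, N = False, V = True, E = True, H = False, D = True, A = False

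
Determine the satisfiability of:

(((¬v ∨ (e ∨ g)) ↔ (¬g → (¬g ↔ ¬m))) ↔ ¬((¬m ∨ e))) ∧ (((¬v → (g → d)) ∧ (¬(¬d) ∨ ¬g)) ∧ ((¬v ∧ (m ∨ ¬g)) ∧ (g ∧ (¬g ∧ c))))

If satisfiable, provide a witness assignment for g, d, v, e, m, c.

Case g = True: the conjunct ¬g is False.
Case g = False: the conjunct g is False.
Both cases fail — unsatisfiable.

The formula is unsatisfiable.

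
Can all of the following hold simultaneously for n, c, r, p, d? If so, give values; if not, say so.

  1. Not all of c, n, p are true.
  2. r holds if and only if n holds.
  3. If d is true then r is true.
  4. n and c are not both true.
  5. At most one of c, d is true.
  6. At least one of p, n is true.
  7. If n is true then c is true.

n = False, c = False, r = False, p = True, d = False

  (1) {c, n, p}: 1/3 true — not all ✓
  (2) r=F, n=F — same ✓
  (3) d=F ⇒ r: vacuous ✓
  (4) n=F, c=F — not both ✓
  (5) {c, d}: 0 true — at most one ✓
  (6) {p, n}: 1 true — at least one ✓
  (7) n=F ⇒ c: vacuous ✓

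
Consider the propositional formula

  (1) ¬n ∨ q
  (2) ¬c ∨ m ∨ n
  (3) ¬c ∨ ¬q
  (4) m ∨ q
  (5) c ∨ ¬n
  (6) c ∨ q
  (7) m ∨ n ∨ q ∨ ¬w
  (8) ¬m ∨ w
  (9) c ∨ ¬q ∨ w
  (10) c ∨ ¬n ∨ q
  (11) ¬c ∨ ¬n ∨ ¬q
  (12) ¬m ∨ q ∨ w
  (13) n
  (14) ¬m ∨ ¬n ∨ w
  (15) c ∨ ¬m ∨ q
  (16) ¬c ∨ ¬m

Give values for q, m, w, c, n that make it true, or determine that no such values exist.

Case n = True:
  (¬n ∨ q) forces q = True.
  (¬c ∨ ¬q) forces c = False.
  Clause (c ∨ ¬n) is falsified — contradiction.
Case n = False:
  Clause (n) is falsified — contradiction.
Both cases fail, so the formula is unsatisfiable.

The formula is unsatisfiable.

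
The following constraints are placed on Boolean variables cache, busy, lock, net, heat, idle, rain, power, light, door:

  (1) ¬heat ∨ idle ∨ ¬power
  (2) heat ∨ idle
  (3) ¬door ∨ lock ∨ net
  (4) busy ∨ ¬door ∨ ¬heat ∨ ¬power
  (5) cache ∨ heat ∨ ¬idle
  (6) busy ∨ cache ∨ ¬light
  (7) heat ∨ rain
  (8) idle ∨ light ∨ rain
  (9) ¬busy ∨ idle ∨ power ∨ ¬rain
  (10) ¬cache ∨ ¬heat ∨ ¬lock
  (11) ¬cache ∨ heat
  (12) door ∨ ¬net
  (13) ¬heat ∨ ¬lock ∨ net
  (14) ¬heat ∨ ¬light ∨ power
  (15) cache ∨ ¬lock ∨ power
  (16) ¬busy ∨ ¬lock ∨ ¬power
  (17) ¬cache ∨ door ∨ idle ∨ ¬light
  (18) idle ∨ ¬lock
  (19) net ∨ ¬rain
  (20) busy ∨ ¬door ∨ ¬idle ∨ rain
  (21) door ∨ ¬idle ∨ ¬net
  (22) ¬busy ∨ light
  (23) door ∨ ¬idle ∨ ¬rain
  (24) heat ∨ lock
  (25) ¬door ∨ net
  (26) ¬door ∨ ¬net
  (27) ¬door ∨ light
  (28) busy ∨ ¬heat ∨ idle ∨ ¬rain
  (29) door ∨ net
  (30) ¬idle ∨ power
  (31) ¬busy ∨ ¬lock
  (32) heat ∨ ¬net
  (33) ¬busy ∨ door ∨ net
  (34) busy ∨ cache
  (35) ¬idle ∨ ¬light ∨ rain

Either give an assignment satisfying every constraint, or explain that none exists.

Case door = True:
  (¬door ∨ net) forces net = True.
  Clause (¬door ∨ ¬net) is falsified — contradiction.
Case door = False:
  (door ∨ ¬net) forces net = False.
  Clause (door ∨ net) is falsified — contradiction.
Both cases fail, so the formula is unsatisfiable.

UNSATISFIABLE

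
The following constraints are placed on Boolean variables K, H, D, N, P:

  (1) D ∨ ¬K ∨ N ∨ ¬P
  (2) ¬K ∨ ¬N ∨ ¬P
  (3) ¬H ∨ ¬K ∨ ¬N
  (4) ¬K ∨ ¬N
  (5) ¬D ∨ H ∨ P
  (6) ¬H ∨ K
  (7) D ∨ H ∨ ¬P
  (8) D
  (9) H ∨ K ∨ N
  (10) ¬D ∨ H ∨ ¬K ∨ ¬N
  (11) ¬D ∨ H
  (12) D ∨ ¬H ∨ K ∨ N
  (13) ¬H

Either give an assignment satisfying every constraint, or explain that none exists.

The formula is unsatisfiable.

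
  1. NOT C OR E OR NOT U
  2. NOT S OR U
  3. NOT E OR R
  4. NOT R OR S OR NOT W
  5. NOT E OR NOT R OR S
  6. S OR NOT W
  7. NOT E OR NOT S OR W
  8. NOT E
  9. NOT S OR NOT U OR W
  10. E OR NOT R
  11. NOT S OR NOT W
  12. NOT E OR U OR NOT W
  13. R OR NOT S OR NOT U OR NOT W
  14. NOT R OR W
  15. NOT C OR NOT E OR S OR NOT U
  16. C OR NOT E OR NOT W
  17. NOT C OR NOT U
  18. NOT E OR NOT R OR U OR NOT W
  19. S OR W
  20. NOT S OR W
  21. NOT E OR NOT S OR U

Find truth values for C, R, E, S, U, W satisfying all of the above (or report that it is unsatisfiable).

Case W = True:
  (S OR NOT W) forces S = True.
  Clause (NOT S OR NOT W) is falsified — contradiction.
Case W = False:
  (NOT E) forces E = False.
  (E OR NOT R) forces R = False.
  (S OR W) forces S = True.
  Clause (NOT S OR W) is falsified — contradiction.
Both cases fail, so the formula is unsatisfiable.

The formula is unsatisfiable.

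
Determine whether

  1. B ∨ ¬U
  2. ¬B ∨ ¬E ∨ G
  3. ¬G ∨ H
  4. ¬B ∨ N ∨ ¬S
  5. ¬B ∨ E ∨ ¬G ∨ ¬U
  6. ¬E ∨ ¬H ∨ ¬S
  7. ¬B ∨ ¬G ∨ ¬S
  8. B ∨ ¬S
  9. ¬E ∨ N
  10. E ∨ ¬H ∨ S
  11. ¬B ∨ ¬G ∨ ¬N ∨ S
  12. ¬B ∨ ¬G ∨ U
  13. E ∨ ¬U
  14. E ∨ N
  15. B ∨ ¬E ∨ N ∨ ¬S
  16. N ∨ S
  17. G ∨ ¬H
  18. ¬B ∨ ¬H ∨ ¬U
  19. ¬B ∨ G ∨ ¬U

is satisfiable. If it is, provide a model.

Set S = False.
  then (N ∨ S) forces N = True.
Set B = False.
  then (B ∨ ¬U) forces U = False.
Set G = False.
  then (G ∨ ¬H) forces H = False.
Set E = False.
All clauses satisfied.

S = False; B = False; G = False; N = True; H = False; U = False; E = False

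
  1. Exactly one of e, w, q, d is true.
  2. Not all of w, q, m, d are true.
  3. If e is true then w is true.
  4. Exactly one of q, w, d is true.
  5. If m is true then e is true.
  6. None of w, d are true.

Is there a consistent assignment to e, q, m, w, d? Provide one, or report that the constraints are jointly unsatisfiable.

e = False; q = True; m = False; w = False; d = False

  (1) {e, w, q, d}: 1 true — exactly one ✓
  (2) {w, q, m, d}: 1/4 true — not all ✓
  (3) e=F ⇒ w: vacuous ✓
  (4) {q, w, d}: 1 true — exactly one ✓
  (5) m=F ⇒ e: vacuous ✓
  (6) {w, d}: 0 true — none ✓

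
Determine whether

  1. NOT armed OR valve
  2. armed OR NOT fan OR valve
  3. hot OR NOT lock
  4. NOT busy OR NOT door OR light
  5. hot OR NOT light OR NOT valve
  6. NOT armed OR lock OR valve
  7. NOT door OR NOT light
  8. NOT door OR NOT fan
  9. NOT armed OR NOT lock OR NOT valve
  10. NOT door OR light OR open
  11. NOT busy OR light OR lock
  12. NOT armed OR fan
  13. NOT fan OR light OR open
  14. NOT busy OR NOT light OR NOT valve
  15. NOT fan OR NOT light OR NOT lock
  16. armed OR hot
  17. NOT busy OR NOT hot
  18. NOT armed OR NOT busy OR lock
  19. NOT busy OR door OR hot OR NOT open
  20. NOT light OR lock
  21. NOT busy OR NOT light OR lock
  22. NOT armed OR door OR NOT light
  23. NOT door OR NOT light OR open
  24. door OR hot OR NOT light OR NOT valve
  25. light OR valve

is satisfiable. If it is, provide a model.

Try busy = True:
  (NOT busy OR NOT hot) forces hot = False.
  (hot OR NOT lock) forces lock = False.
  (NOT busy OR light OR lock) forces light = True.
  clause (NOT light OR lock) is falsified — backtrack.
So busy = False.
Set fan = False.
  then (NOT armed OR fan) forces armed = False.
  then (armed OR hot) forces hot = True.
Set door = False.
Set open = True.
Set light = False.
  then (light OR valve) forces valve = True.
Set lock = False.
All clauses satisfied.

busy = False, fan = False, door = False, open = True, light = False, armed = False, lock = False, hot = True, valve = True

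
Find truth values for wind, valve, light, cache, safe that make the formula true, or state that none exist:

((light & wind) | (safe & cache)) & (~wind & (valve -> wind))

wind: False, valve: False, light: False, cache: True, safe: True

  (light & wind) | (safe & cache) = True
    light & wind = False
    safe & cache = True
  ~wind & (valve -> wind) = True
    ~wind = True
    valve -> wind = True
Both conjuncts True, so the formula holds.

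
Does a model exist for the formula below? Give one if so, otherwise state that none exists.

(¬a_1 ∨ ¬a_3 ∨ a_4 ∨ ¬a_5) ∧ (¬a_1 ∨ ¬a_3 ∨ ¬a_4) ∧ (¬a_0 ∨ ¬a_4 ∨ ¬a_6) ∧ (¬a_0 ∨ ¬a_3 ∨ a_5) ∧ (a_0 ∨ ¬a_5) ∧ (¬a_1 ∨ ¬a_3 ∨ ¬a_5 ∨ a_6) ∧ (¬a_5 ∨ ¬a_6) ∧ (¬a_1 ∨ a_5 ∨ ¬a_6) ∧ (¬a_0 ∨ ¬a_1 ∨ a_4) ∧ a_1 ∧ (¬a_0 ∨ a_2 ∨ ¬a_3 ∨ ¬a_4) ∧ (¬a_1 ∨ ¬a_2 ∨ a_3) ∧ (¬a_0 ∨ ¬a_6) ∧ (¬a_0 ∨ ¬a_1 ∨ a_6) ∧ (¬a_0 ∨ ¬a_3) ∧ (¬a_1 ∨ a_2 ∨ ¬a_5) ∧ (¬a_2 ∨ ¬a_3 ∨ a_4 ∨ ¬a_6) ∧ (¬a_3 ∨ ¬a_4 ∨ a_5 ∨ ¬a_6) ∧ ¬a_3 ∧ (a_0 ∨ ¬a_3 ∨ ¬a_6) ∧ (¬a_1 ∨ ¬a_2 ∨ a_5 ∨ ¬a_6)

a_0=F; a_1=T; a_2=F; a_3=F; a_4=F; a_5=F; a_6=F

Unit clause (a_1) forces a_1 = True.
Unit clause (¬a_3) forces a_3 = False.
In (¬a_1 ∨ ¬a_2 ∨ a_3) only ¬a_2 is left, so a_2 = False.
In (¬a_1 ∨ a_2 ∨ ¬a_5) only ¬a_5 is left, so a_5 = False.
In (¬a_1 ∨ a_5 ∨ ¬a_6) only ¬a_6 is left, so a_6 = False.
In (¬a_0 ∨ ¬a_1 ∨ a_6) only ¬a_0 is left, so a_0 = False.
Set a_4 = False.
All clauses satisfied.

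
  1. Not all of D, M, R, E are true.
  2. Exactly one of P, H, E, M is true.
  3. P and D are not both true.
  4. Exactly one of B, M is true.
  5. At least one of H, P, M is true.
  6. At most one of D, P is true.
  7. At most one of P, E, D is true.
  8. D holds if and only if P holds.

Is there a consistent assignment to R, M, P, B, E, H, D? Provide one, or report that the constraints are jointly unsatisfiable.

R=F, M=F, P=F, B=T, E=F, H=T, D=F

  (1) {D, M, R, E}: 0/4 true — not all ✓
  (2) {P, H, E, M}: 1 true — exactly one ✓
  (3) P=F, D=F — not both ✓
  (4) {B, M}: 1 true — exactly one ✓
  (5) {H, P, M}: 1 true — at least one ✓
  (6) {D, P}: 0 true — at most one ✓
  (7) {P, E, D}: 0 true — at most one ✓
  (8) D=F, P=F — same ✓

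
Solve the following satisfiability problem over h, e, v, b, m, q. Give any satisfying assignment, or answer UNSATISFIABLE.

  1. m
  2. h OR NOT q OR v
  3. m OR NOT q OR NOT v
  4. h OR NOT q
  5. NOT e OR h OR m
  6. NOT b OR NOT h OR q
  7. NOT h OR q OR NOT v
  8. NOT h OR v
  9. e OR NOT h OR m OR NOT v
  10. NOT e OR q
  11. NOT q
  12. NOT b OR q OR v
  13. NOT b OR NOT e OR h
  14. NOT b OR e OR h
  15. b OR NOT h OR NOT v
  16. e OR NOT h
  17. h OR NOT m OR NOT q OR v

h = False; e = False; v = True; b = False; m = True; q = False

Unit clause (m) forces m = True.
Unit clause (NOT q) forces q = False.
In (NOT e OR q) only NOT e is left, so e = False.
In (e OR NOT h) only NOT h is left, so h = False.
In (NOT b OR e OR h) only NOT b is left, so b = False.
Set v = True.
All clauses satisfied.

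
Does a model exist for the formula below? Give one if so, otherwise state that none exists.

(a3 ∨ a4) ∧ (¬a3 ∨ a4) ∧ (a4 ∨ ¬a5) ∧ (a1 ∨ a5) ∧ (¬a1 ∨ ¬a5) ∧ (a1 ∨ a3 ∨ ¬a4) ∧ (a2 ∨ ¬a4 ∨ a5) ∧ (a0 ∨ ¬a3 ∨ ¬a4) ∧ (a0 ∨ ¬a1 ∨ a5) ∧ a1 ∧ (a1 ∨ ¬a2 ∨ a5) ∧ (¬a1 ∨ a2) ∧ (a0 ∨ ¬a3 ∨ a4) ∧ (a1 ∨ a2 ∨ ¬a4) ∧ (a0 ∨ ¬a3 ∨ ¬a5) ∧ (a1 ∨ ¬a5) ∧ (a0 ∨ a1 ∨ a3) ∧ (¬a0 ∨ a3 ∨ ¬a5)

Unit clause (a1) forces a1 = True.
In (¬a1 ∨ a2) only a2 is left, so a2 = True.
In (¬a1 ∨ ¬a5) only ¬a5 is left, so a5 = False.
In (a0 ∨ ¬a1 ∨ a5) only a0 is left, so a0 = True.
Set a3 = False.
  then (a3 ∨ a4) forces a4 = True.
All clauses satisfied.

a0=T, a1=T, a2=T, a3=F, a4=T, a5=F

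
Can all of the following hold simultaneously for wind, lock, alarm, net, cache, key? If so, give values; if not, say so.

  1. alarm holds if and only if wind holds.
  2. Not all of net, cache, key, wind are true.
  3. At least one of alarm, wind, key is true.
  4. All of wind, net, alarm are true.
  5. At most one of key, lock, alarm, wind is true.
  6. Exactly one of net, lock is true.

Case wind = True:
  (1) with wind=T forces alarm = True.
  Constraint (5) is violated (alarm=T, wind=T) — contradiction.
Case wind = False:
  Constraint (4) is violated (wind=F) — contradiction.
Both cases fail — unsatisfiable.

No satisfying assignment exists.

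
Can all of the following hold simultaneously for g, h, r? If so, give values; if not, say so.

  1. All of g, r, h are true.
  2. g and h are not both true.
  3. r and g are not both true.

The formula is unsatisfiable.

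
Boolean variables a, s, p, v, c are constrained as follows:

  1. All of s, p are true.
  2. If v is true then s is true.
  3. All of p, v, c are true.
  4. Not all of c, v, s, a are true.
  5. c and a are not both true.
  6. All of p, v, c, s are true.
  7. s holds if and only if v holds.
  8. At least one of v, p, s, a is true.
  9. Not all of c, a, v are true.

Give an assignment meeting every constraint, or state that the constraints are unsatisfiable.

a = False; s = True; p = True; v = True; c = True

  (1) {s, p}: all 2 true ✓
  (2) v=T ⇒ s: T ✓
  (3) {p, v, c}: all 3 true ✓
  (4) {c, v, s, a}: 3/4 true — not all ✓
  (5) c=T, a=F — not both ✓
  (6) {p, v, c, s}: all 4 true ✓
  (7) s=T, v=T — same ✓
  (8) {v, p, s, a}: 3 true — at least one ✓
  (9) {c, a, v}: 2/3 true — not all ✓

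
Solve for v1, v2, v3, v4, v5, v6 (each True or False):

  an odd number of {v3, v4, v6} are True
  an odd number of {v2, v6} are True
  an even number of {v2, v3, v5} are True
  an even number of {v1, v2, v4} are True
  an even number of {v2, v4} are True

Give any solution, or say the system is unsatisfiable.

v1=F, v2=T, v3=F, v4=T, v5=T, v6=F

{v3, v4, v6}: 1 true → odd ✓
{v2, v6}: 1 true → odd ✓
{v2, v3, v5}: 2 true → even ✓
{v1, v2, v4}: 2 true → even ✓
{v2, v4}: 2 true → even ✓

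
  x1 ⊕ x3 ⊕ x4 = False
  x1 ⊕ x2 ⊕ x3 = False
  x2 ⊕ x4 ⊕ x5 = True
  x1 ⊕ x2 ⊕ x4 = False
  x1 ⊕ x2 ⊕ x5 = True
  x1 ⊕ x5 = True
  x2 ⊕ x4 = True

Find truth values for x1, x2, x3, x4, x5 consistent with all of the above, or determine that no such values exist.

Unsatisfiable — no assignment works.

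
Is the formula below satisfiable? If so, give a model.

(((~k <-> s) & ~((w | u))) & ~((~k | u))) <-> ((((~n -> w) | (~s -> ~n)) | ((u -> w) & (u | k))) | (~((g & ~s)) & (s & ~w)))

n = True, g = True, u = False, w = False, k = True, s = False

  (((~k <-> s) & ~((w | u))) & ~((~k | u))) <-> ((((~n -> w) | (~s -> ~n)) | ((u -> w) & (u | k))) | (~((g & ~s)) & (s & ~w))) = True
    ((~k <-> s) & ~((w | u))) & ~((~k | u)) = True
      (~k <-> s) & ~((w | u)) = True
        ~k <-> s = True
          ~k = False
        ~((w | u)) = True
          w | u = False
      ~((~k | u)) = True
        ~k | u = False
          ~k = False
    (((~n -> w) | (~s -> ~n)) | ((u -> w) & (u | k))) | (~((g & ~s)) & (s & ~w)) = True
      ((~n -> w) | (~s -> ~n)) | ((u -> w) & (u | k)) = True
        (~n -> w) | (~s -> ~n) = True
          ~n -> w = True
            ~n = False
          ~s -> ~n = False
            ~s = True
            ~n = False
        (u -> w) & (u | k) = True
          u -> w = True
          u | k = True
      ~((g & ~s)) & (s & ~w) = False
        ~((g & ~s)) = False
          g & ~s = True
            ~s = True
        s & ~w = False
          ~w = True
The formula evaluates to True.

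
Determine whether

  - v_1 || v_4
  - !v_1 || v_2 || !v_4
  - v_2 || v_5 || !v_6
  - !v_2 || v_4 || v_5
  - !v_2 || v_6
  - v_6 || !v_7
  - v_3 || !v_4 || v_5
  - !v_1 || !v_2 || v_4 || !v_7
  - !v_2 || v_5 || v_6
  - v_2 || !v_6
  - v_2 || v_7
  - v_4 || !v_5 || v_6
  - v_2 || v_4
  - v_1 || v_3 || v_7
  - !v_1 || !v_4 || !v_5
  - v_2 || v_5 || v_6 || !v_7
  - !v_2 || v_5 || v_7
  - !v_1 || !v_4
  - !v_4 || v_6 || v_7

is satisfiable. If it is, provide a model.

v_1 = True; v_2 = True; v_3 = True; v_4 = False; v_5 = True; v_6 = True; v_7 = False

Set v_1 = True.
  then (!v_1 || !v_4) forces v_4 = False.
  then (v_2 || v_4) forces v_2 = True.
  then (!v_2 || v_4 || v_5) forces v_5 = True.
  then (!v_2 || v_6) forces v_6 = True.
  then (!v_1 || !v_2 || v_4 || !v_7) forces v_7 = False.
Set v_3 = True.
All clauses satisfied.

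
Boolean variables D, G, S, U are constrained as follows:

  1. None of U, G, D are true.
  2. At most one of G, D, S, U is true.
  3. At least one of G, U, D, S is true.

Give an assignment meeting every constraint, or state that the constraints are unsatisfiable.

D = False, G = False, S = True, U = False

  (1) {U, G, D}: 0 true — none ✓
  (2) {G, D, S, U}: 1 true — at most one ✓
  (3) {G, U, D, S}: 1 true — at least one ✓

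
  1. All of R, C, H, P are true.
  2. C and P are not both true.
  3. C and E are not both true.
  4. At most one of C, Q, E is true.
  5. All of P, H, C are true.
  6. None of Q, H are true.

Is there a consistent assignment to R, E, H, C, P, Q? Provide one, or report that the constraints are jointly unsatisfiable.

Case H = True:
  Constraint (6) is violated (H=T) — contradiction.
Case H = False:
  Constraint (1) is violated (H=F) — contradiction.
Both cases fail — unsatisfiable.

Unsatisfiable — no assignment works.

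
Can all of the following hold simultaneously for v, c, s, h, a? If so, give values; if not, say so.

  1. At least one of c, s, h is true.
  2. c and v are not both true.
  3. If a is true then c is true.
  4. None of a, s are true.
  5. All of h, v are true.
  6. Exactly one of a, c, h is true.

v = True, c = False, s = False, h = True, a = False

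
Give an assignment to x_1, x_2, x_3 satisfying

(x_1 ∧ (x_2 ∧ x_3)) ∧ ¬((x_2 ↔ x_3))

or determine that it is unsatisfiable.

Unsatisfiable

Case x_2 = True: the formula simplifies to (x_1 ∧ x_3) ∧ ¬x_3.
  x_3 = True: the conjunct ¬x_3 is False.
  x_3 = False: the conjunct x_3 is False.
Case x_2 = False: the conjunct x_2 is False.
Both cases fail — unsatisfiable.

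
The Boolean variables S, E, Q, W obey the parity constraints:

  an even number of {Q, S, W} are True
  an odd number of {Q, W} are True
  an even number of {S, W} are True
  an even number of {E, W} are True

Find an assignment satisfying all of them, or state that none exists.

S = True, E = True, Q = False, W = True

{Q, S, W}: 2 true → even ✓
{Q, W}: 1 true → odd ✓
{S, W}: 2 true → even ✓
{E, W}: 2 true → even ✓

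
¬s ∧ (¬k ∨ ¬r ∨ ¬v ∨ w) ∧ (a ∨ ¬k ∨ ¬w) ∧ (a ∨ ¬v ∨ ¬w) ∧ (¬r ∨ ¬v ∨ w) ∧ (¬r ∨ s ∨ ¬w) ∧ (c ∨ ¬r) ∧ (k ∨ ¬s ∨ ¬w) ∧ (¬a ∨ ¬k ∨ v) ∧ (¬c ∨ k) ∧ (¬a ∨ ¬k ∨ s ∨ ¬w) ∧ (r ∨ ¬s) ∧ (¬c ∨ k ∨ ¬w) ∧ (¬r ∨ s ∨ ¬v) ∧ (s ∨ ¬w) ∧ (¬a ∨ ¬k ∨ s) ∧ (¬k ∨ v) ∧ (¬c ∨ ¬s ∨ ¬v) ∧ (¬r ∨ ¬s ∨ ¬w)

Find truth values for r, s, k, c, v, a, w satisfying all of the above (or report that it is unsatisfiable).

Unit clause (¬s) forces s = False.
In (s ∨ ¬w) only ¬w is left, so w = False.
Try r = True:
  (¬r ∨ ¬v ∨ w) forces v = False.
  (c ∨ ¬r) forces c = True.
  (¬c ∨ k) forces k = True.
  clause (¬k ∨ v) is falsified — backtrack.
So r = False.
Set k = True.
  then (¬a ∨ ¬k ∨ s) forces a = False.
  then (¬k ∨ v) forces v = True.
Set c = False.
All clauses satisfied.

r = False, s = False, k = True, c = False, v = True, a = False, w = False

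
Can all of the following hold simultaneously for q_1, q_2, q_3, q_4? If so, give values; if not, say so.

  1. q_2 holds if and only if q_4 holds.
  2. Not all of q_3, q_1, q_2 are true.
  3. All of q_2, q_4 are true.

q_1 = True, q_2 = True, q_3 = False, q_4 = True

  (1) q_2=T, q_4=T — same ✓
  (2) {q_3, q_1, q_2}: 2/3 true — not all ✓
  (3) {q_2, q_4}: all 2 true ✓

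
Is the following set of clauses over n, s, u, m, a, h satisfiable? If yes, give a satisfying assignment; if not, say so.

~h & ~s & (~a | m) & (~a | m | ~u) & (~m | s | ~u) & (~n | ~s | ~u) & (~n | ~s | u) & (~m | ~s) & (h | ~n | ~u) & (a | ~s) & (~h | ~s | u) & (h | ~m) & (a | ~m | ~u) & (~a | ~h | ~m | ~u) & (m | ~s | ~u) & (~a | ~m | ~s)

n=F, s=F, u=F, m=F, a=F, h=F

Unit clause (~h) forces h = False.
Unit clause (~s) forces s = False.
In (h | ~m) only ~m is left, so m = False.
In (~a | m) only ~a is left, so a = False.
Set n = False.
Set u = False.
All clauses satisfied.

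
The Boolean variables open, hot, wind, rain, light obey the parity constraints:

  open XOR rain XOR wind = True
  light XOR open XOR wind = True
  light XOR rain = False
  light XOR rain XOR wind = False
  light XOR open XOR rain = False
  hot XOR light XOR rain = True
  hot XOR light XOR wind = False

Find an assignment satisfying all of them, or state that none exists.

open=F; hot=T; wind=F; rain=T; light=T

open XOR rain XOR wind = F XOR T XOR F = True ✓
light XOR open XOR wind = T XOR F XOR F = True ✓
light XOR rain = T XOR T = False ✓
light XOR rain XOR wind = T XOR T XOR F = False ✓
light XOR open XOR rain = T XOR F XOR T = False ✓
hot XOR light XOR rain = T XOR T XOR T = True ✓
hot XOR light XOR wind = T XOR T XOR F = False ✓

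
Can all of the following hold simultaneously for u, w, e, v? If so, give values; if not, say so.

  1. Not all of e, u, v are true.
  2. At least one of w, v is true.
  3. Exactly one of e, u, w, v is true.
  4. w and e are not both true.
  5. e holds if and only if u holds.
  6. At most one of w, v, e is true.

u = False, w = False, e = False, v = True

  (1) {e, u, v}: 1/3 true — not all ✓
  (2) {w, v}: 1 true — at least one ✓
  (3) {e, u, w, v}: 1 true — exactly one ✓
  (4) w=F, e=F — not both ✓
  (5) e=F, u=F — same ✓
  (6) {w, v, e}: 1 true — at most one ✓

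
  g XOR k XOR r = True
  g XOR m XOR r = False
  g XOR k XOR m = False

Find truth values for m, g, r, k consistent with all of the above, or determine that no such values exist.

m: False; g: True; r: True; k: True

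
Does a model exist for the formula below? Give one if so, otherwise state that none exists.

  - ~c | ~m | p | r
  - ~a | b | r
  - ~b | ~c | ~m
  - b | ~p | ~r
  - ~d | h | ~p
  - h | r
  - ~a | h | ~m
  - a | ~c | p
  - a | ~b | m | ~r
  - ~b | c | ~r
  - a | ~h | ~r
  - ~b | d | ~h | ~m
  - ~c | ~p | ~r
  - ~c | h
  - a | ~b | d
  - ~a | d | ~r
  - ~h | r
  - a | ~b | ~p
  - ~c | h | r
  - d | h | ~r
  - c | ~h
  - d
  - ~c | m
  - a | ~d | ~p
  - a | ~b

Unit clause (d) forces d = True.
Set p = False.
Set c = False.
  then (c | ~h) forces h = False.
  then (h | r) forces r = True.
  then (~b | c | ~r) forces b = False.
Set m = True.
  then (~a | h | ~m) forces a = False.
All clauses satisfied.

p = False, c = False, m = True, r = True, b = False, d = True, a = False, h = False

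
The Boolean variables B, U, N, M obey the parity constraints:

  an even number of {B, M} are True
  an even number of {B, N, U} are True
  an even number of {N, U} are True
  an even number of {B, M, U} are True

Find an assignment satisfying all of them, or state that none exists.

B: False, U: False, N: False, M: False

{B, M}: 0 true → even ✓
{B, N, U}: 0 true → even ✓
{N, U}: 0 true → even ✓
{B, M, U}: 0 true → even ✓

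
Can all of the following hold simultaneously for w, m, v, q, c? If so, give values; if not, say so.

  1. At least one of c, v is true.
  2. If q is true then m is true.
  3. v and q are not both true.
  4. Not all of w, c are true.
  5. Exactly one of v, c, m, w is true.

w = False, m = False, v = True, q = False, c = False

  (1) {c, v}: 1 true — at least one ✓
  (2) q=F ⇒ m: vacuous ✓
  (3) v=T, q=F — not both ✓
  (4) {w, c}: 0/2 true — not all ✓
  (5) {v, c, m, w}: 1 true — exactly one ✓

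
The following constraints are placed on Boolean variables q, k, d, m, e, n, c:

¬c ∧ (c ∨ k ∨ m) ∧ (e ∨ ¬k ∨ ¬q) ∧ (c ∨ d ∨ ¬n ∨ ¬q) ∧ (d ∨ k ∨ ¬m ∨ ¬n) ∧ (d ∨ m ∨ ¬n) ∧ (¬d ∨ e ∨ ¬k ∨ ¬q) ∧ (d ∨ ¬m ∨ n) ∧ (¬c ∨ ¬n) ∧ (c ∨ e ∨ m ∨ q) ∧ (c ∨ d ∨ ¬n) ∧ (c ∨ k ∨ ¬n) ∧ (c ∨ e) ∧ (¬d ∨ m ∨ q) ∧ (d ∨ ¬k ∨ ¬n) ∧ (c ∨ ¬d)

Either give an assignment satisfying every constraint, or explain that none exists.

q = True, k = True, d = False, m = False, e = True, n = False, c = False

Unit clause (¬c) forces c = False.
In (c ∨ e) only e is left, so e = True.
In (c ∨ ¬d) only ¬d is left, so d = False.
In (c ∨ d ∨ ¬n) only ¬n is left, so n = False.
In (d ∨ ¬m ∨ n) only ¬m is left, so m = False.
In (c ∨ k ∨ m) only k is left, so k = True.
Set q = True.
All clauses satisfied.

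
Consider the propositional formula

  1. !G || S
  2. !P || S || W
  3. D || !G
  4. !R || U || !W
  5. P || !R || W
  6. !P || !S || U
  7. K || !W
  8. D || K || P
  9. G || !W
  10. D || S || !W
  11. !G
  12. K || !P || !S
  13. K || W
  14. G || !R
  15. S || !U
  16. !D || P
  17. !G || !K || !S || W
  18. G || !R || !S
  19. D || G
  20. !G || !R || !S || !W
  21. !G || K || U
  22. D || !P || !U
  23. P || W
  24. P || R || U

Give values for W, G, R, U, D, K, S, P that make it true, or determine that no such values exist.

Unit clause (!G) forces G = False.
In (G || !R) only !R is left, so R = False.
In (D || G) only D is left, so D = True.
In (G || !W) only !W is left, so W = False.
In (K || W) only K is left, so K = True.
In (!D || P) only P is left, so P = True.
In (!P || S || W) only S is left, so S = True.
In (!P || !S || U) only U is left, so U = True.
All clauses satisfied.

W = False, G = False, R = False, U = True, D = True, K = True, S = True, P = True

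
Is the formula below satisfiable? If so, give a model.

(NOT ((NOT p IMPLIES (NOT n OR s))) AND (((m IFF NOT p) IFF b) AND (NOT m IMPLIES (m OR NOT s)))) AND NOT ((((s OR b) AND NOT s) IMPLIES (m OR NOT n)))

Case s = True: the conjunct NOT ((NOT p IMPLIES (NOT n OR s))) becomes NOT ((NOT p IMPLIES True)) = False.
Case s = False: the formula simplifies to (NOT ((NOT p IMPLIES NOT n)) AND ((m IFF NOT p) IFF b)) AND NOT ((b IMPLIES (m OR NOT n))).
  n = True: simplifies to (NOT p AND ((m IFF NOT p) IFF b)) AND NOT ((b IMPLIES m)).
    p = True: the conjunct NOT p is False.
    p = False: simplifies to (m IFF b) AND NOT ((b IMPLIES m)).
      b = True: simplifies to m AND NOT m.
        m = True: the conjunct NOT m is False.
        m = False: the conjunct m is False.
      b = False: the conjunct NOT ((b IMPLIES m)) becomes NOT ((False IMPLIES m)) = False.
  n = False: the conjunct NOT ((NOT p IMPLIES NOT n)) becomes NOT ((NOT p IMPLIES True)) = False.
Both cases fail — unsatisfiable.

Unsatisfiable — no assignment works.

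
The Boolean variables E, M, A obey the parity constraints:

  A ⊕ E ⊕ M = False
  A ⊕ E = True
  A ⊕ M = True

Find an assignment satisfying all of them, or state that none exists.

E = True; M = True; A = False

A ⊕ E ⊕ M = F ⊕ T ⊕ T = False ✓
A ⊕ E = F ⊕ T = True ✓
A ⊕ M = F ⊕ T = True ✓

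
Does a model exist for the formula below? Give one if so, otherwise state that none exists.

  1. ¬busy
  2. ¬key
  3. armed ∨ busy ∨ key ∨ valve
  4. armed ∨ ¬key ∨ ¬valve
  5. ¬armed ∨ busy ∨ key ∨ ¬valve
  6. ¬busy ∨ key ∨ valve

valve = True; key = False; armed = False; busy = False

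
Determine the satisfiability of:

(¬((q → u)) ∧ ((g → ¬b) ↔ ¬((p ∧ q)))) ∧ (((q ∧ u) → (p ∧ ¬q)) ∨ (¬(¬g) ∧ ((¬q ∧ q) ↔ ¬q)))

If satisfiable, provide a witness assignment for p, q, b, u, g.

p = True, q = True, b = True, u = False, g = True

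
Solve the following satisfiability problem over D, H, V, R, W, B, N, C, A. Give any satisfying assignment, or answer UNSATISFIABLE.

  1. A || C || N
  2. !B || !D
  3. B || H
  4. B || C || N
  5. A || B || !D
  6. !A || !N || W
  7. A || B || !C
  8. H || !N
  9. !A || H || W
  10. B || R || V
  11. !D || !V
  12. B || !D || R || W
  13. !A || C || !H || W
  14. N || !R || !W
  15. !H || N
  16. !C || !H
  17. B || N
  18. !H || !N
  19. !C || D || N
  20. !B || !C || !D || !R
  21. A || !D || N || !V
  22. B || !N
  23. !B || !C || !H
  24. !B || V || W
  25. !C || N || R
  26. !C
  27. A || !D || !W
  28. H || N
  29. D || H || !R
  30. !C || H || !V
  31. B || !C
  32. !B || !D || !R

Case N = True:
  (H || !N) forces H = True.
  Clause (!H || !N) is falsified — contradiction.
Case N = False:
  (!H || N) forces H = False.
  Clause (H || N) is falsified — contradiction.
Both cases fail, so the formula is unsatisfiable.

The formula is unsatisfiable.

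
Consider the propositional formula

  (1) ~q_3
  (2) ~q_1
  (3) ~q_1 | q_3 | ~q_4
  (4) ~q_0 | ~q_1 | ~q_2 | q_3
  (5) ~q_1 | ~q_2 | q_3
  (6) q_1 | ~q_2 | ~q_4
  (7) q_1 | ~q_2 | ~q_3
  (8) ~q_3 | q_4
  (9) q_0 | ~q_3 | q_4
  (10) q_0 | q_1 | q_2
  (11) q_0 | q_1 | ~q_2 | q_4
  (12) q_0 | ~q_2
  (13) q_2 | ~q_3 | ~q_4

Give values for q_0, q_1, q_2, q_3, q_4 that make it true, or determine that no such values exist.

Unit clause (~q_3) forces q_3 = False.
Unit clause (~q_1) forces q_1 = False.
Try q_0 = False:
  (q_0 | q_1 | q_2) forces q_2 = True.
  clause (q_0 | ~q_2) is falsified — backtrack.
So q_0 = True.
Set q_2 = False.
Set q_4 = True.
All clauses satisfied.

q_0 = True; q_1 = False; q_2 = False; q_3 = False; q_4 = True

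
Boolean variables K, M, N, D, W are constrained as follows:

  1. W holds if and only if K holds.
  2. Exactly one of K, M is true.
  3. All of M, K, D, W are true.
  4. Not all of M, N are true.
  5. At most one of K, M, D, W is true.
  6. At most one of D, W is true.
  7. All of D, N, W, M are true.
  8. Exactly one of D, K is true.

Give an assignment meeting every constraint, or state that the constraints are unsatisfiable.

Unsatisfiable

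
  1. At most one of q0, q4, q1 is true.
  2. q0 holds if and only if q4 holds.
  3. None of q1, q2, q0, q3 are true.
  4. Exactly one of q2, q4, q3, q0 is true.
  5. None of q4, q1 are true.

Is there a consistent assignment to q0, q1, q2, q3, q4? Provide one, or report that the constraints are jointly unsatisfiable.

No satisfying assignment exists.

Case q0 = True:
  Constraint (3) is violated (q0=T) — contradiction.
Case q0 = False:
  (2) with q0=F forces q4 = False.
  (3) forces q1 = False.
  (3) forces q2 = False.
  (3) forces q3 = False.
  Constraint (4) is violated (q2=F, q4=F, q3=F, q0=F) — contradiction.
Both cases fail — unsatisfiable.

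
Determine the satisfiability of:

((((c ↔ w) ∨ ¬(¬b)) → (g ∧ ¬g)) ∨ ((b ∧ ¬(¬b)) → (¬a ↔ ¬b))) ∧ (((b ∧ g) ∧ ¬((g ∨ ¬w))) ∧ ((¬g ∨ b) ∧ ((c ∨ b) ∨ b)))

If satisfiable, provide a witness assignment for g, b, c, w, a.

Case g = True: the conjunct ¬((g ∨ ¬w)) becomes ¬((True ∨ ¬w)) = False.
Case g = False: the conjunct g is False.
Both cases fail — unsatisfiable.

No satisfying assignment exists.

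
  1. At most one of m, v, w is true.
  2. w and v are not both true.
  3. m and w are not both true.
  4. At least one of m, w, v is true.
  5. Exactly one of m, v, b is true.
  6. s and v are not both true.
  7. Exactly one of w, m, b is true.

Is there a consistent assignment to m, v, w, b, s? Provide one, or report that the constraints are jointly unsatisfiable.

m=T, v=F, w=F, b=F, s=F

  (1) {m, v, w}: 1 true — at most one ✓
  (2) w=F, v=F — not both ✓
  (3) m=T, w=F — not both ✓
  (4) {m, w, v}: 1 true — at least one ✓
  (5) {m, v, b}: 1 true — exactly one ✓
  (6) s=F, v=F — not both ✓
  (7) {w, m, b}: 1 true — exactly one ✓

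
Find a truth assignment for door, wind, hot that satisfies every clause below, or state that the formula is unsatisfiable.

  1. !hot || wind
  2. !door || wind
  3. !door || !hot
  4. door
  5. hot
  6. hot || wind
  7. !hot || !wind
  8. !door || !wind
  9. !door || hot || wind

Case door = True:
  (!door || wind) forces wind = True.
  Clause (!door || !wind) is falsified — contradiction.
Case door = False:
  Clause (door) is falsified — contradiction.
Both cases fail, so the formula is unsatisfiable.

Unsatisfiable — no assignment works.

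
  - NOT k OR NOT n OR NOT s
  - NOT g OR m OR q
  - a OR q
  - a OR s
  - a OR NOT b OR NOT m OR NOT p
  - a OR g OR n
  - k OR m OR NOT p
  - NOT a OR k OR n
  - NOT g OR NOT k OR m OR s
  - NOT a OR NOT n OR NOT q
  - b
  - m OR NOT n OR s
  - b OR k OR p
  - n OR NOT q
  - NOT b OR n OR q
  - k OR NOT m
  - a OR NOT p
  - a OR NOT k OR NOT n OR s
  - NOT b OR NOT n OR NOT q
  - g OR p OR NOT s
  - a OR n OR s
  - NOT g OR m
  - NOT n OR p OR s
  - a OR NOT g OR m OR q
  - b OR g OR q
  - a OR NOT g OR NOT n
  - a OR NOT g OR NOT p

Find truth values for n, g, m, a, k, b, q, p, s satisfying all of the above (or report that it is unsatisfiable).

n = True, g = False, m = True, a = True, k = True, b = True, q = False, p = True, s = False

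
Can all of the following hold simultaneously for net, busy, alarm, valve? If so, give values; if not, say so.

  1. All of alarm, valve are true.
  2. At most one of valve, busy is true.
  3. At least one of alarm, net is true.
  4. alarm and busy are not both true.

net: False; busy: False; alarm: True; valve: True

  (1) {alarm, valve}: all 2 true ✓
  (2) {valve, busy}: 1 true — at most one ✓
  (3) {alarm, net}: 1 true — at least one ✓
  (4) alarm=T, busy=F — not both ✓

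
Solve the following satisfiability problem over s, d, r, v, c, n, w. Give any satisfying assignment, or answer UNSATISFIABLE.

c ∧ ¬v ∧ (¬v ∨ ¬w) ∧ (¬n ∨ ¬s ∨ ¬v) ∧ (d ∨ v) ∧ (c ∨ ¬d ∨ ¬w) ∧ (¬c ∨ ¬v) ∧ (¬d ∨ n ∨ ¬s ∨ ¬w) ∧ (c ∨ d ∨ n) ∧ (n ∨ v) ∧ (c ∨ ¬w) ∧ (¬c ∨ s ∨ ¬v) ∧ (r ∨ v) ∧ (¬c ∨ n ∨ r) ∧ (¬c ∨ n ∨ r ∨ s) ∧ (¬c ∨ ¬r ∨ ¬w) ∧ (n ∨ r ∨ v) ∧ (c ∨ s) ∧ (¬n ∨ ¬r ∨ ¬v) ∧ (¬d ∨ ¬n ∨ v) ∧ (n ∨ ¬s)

Case v = True:
  Clause (¬v) is falsified — contradiction.
Case v = False:
  (c) forces c = True.
  (d ∨ v) forces d = True.
  (n ∨ v) forces n = True.
  Clause (¬d ∨ ¬n ∨ v) is falsified — contradiction.
Both cases fail, so the formula is unsatisfiable.

Unsatisfiable — no assignment works.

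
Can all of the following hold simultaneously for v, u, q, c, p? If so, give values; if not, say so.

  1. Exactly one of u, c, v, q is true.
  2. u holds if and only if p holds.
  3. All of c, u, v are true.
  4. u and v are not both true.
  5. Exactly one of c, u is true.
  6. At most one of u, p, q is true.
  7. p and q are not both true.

Case v = True:
  (1) with v=T forces u = False.
  Constraint (3) is violated (u=F) — contradiction.
Case v = False:
  Constraint (3) is violated (v=F) — contradiction.
Both cases fail — unsatisfiable.

No satisfying assignment exists.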